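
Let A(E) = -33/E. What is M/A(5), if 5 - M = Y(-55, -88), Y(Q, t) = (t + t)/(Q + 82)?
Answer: -1555/891 ≈ -1.7452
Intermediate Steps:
Y(Q, t) = 2*t/(82 + Q) (Y(Q, t) = (2*t)/(82 + Q) = 2*t/(82 + Q))
M = 311/27 (M = 5 - 2*(-88)/(82 - 55) = 5 - 2*(-88)/27 = 5 - 1*(-176/27) = 5 + 176/27 = 311/27 ≈ 11.519)
M/A(5) = 311/(27*((-33/5))) = 311/(27*((-33*⅕))) = 311/(27*(-33/5)) = (311/27)*(-5/33) = -1555/891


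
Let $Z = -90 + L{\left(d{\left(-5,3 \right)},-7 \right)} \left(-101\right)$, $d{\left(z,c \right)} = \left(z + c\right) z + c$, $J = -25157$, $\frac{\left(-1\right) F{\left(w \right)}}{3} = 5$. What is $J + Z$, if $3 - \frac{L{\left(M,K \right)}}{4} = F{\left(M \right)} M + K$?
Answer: $-108067$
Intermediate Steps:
$F{\left(w \right)} = -15$ ($F{\left(w \right)} = \left(-3\right) 5 = -15$)
$d{\left(z,c \right)} = c + z \left(c + z\right)$ ($d{\left(z,c \right)} = \left(c + z\right) z + c = z \left(c + z\right) + c = c + z \left(c + z\right)$)
$L{\left(M,K \right)} = 12 - 4 K + 60 M$ ($L{\left(M,K \right)} = 12 - 4 \left(- 15 M + K\right) = 12 - 4 \left(K - 15 M\right) = 12 - \left(- 60 M + 4 K\right) = 12 - 4 K + 60 M$)
$Z = -82910$ ($Z = -90 + \left(12 - -28 + 60 \left(3 + \left(-5\right)^{2} + 3 \left(-5\right)\right)\right) \left(-101\right) = -90 + \left(12 + 28 + 60 \left(3 + 25 - 15\right)\right) \left(-101\right) = -90 + \left(12 + 28 + 60 \cdot 13\right) \left(-101\right) = -90 + \left(12 + 28 + 780\right) \left(-101\right) = -90 + 820 \left(-101\right) = -90 - 82820 = -82910$)
$J + Z = -25157 - 82910 = -108067$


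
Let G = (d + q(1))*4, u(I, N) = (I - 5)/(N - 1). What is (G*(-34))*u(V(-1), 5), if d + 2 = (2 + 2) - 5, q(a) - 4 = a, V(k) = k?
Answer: 408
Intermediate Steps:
q(a) = 4 + a
u(I, N) = (-5 + I)/(-1 + N)
d = -3 (d = -2 + ((2 + 2) - 5) = -2 + (4 - 5) = -2 - 1 = -3)
G = 8 (G = (-3 + (4 + 1))*4 = (-3 + 5)*4 = 2*4 = 8)
(G*(-34))*u(V(-1), 5) = (8*(-34))*((-5 - 1)/(-1 + 5)) = -272*(-6)/4 = -68*(-6) = -272*(-3/2) = 408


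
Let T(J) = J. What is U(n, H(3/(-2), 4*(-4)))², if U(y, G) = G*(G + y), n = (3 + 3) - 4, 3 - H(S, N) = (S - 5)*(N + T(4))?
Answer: 29975625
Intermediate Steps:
H(S, N) = 3 - (-5 + S)*(4 + N) (H(S, N) = 3 - (S - 5)*(N + 4) = 3 - (-5 + S)*(4 + N))
n = 2 (n = 6 - 4 = 2)
U(n, H(3/(-2), 4*(-4)))² = ((23 - 12/(-2) + 5*(4*(-4)) - 4*(-4)*3/(-2))*((23 - 12/(-2) + 5*(4*(-4)) - 4*(-4)*3/(-2)) + 2))² = ((23 - 12*(-1)/2 + 5*(-16) - 1*(-16)*3*(-½))*((23 - 12*(-1)/2 + 5*(-16) - 1*(-16)*3*(-½)) + 2))² = ((23 - 4*(-3/2) - 80 - 1*(-16)*(-3/2))*((23 - 4*(-3/2) - 80 - 1*(-16)*(-3/2)) + 2))² = ((23 + 6 - 80 - 24)*((23 + 6 - 80 - 24) + 2))² = (-75*(-75 + 2))² = (-75*(-73))² = 5475² = 29975625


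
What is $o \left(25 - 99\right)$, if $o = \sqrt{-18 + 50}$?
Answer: $- 296 \sqrt{2} \approx -418.61$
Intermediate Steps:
$o = 4 \sqrt{2}$ ($o = \sqrt{32} = 4 \sqrt{2} \approx 5.6569$)
$o \left(25 - 99\right) = 4 \sqrt{2} \left(25 - 99\right) = 4 \sqrt{2} \left(-74\right) = - 296 \sqrt{2}$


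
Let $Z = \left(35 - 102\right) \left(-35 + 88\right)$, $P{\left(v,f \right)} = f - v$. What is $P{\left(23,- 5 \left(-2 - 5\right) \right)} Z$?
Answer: $-42612$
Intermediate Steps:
$Z = -3551$ ($Z = \left(35 - 102\right) 53 = \left(-67\right) 53 = -3551$)
$P{\left(23,- 5 \left(-2 - 5\right) \right)} Z = \left(- 5 \left(-2 - 5\right) - 23\right) \left(-3551\right) = \left(\left(-5\right) \left(-7\right) - 23\right) \left(-3551\right) = \left(35 - 23\right) \left(-3551\right) = 12 \left(-3551\right) = -42612$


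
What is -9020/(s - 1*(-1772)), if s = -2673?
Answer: 9020/901 ≈ 10.011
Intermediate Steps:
-9020/(s - 1*(-1772)) = -9020/(-2673 - 1*(-1772)) = -9020/(-2673 + 1772) = -9020/(-901) = -9020*(-1/901) = 9020/901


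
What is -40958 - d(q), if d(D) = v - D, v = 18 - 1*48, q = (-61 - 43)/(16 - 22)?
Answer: -122732/3 ≈ -40911.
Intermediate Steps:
q = 52/3 (q = -104/(-6) = -104*(-1/6) = 52/3 ≈ 17.333)
v = -30 (v = 18 - 48 = -30)
d(D) = -30 - D
-40958 - d(q) = -40958 - (-30 - 1*52/3) = -40958 - (-30 - 52/3) = -40958 - 1*(-142/3) = -40958 + 142/3 = -122732/3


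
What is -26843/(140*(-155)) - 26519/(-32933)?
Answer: 1459482819/714646100 ≈ 2.0422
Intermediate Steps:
-26843/(140*(-155)) - 26519/(-32933) = -26843/(-21700) - 26519*(-1/32933) = -26843*(-1/21700) + 26519/32933 = 26843/21700 + 26519/32933 = 1459482819/714646100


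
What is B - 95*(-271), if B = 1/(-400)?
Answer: 10297999/400 ≈ 25745.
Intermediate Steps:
B = -1/400 ≈ -0.0025000
B - 95*(-271) = -1/400 - 95*(-271) = -1/400 + 25745 = 10297999/400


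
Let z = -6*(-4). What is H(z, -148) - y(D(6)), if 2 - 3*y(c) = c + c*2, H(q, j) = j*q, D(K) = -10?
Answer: -10688/3 ≈ -3562.7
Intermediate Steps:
z = 24
y(c) = ⅔ - c (y(c) = ⅔ - (c + c*2)/3 = ⅔ - (c + 2*c)/3 = ⅔ - c)
H(z, -148) - y(D(6)) = -148*24 - (⅔ - 1*(-10)) = -3552 - (⅔ + 10) = -3552 - 1*32/3 = -3552 - 32/3 = -10688/3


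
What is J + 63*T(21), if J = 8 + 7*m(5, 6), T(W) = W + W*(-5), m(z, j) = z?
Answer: -5249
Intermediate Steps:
T(W) = -4*W (T(W) = W - 5*W = -4*W)
J = 43 (J = 8 + 7*5 = 8 + 35 = 43)
J + 63*T(21) = 43 + 63*(-4*21) = 43 + 63*(-84) = 43 - 5292 = -5249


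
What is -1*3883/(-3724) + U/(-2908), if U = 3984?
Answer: -886163/2707348 ≈ -0.32732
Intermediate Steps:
-1*3883/(-3724) + U/(-2908) = -1*3883/(-3724) + 3984/(-2908) = -3883*(-1/3724) + 3984*(-1/2908) = 3883/3724 - 996/727 = -886163/2707348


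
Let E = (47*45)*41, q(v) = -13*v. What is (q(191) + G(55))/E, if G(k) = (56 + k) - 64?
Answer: -812/28905 ≈ -0.028092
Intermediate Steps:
G(k) = -8 + k
E = 86715 (E = 2115*41 = 86715)
(q(191) + G(55))/E = (-13*191 + (-8 + 55))/86715 = (-2483 + 47)*(1/86715) = -2436*1/86715 = -812/28905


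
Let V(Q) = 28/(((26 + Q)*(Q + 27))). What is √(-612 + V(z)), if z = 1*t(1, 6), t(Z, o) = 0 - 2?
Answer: I*√550758/30 ≈ 24.738*I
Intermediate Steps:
t(Z, o) = -2
z = -2 (z = 1*(-2) = -2)
V(Q) = 28/((26 + Q)*(27 + Q)) (V(Q) = 28/(((26 + Q)*(27 + Q))) = 28*(1/((26 + Q)*(27 + Q))) = 28/((26 + Q)*(27 + Q)))
√(-612 + V(z)) = √(-612 + 28/(702 + (-2)² + 53*(-2))) = √(-612 + 28/(702 + 4 - 106)) = √(-612 + 28/600) = √(-612 + 28*(1/600)) = √(-612 + 7/150) = √(-91793/150) = I*√550758/30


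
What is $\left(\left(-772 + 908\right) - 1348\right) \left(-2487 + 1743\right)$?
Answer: $901728$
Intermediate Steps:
$\left(\left(-772 + 908\right) - 1348\right) \left(-2487 + 1743\right) = \left(136 - 1348\right) \left(-744\right) = \left(-1212\right) \left(-744\right) = 901728$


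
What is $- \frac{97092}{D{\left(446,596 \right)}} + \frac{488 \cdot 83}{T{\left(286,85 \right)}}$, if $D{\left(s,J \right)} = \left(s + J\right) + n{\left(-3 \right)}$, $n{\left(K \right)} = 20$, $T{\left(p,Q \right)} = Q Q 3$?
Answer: $- \frac{114525214}{1278825} \approx -89.555$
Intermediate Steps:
$T{\left(p,Q \right)} = 3 Q^{2}$ ($T{\left(p,Q \right)} = Q^{2} \cdot 3 = 3 Q^{2}$)
$D{\left(s,J \right)} = 20 + J + s$ ($D{\left(s,J \right)} = \left(s + J\right) + 20 = \left(J + s\right) + 20 = 20 + J + s$)
$- \frac{97092}{D{\left(446,596 \right)}} + \frac{488 \cdot 83}{T{\left(286,85 \right)}} = - \frac{97092}{20 + 596 + 446} + \frac{488 \cdot 83}{3 \cdot 85^{2}} = - \frac{97092}{1062} + \frac{40504}{3 \cdot 7225} = \left(-97092\right) \frac{1}{1062} + \frac{40504}{21675} = - \frac{5394}{59} + 40504 \cdot \frac{1}{21675} = - \frac{5394}{59} + \frac{40504}{21675} = - \frac{114525214}{1278825}$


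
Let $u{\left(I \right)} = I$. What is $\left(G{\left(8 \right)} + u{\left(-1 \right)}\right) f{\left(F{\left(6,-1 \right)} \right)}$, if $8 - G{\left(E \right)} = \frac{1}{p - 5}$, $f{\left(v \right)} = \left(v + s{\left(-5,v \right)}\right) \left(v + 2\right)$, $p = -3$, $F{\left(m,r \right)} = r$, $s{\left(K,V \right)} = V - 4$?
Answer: $- \frac{171}{4} \approx -42.75$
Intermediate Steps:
$s{\left(K,V \right)} = -4 + V$
$f{\left(v \right)} = \left(-4 + 2 v\right) \left(2 + v\right)$ ($f{\left(v \right)} = \left(v + \left(-4 + v\right)\right) \left(v + 2\right) = \left(-4 + 2 v\right) \left(2 + v\right)$)
$G{\left(E \right)} = \frac{65}{8}$ ($G{\left(E \right)} = 8 - \frac{1}{-3 - 5} = 8 - \frac{1}{-8} = 8 - - \frac{1}{8} = 8 + \frac{1}{8} = \frac{65}{8}$)
$\left(G{\left(8 \right)} + u{\left(-1 \right)}\right) f{\left(F{\left(6,-1 \right)} \right)} = \left(\frac{65}{8} - 1\right) \left(-8 + 2 \left(-1\right)^{2}\right) = \frac{57 \left(-8 + 2 \cdot 1\right)}{8} = \frac{57 \left(-8 + 2\right)}{8} = \frac{57}{8} \left(-6\right) = - \frac{171}{4}$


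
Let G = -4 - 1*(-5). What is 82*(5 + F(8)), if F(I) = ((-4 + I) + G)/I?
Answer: 1845/4 ≈ 461.25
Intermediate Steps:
G = 1 (G = -4 + 5 = 1)
F(I) = (-3 + I)/I (F(I) = ((-4 + I) + 1)/I = (-3 + I)/I)
82*(5 + F(8)) = 82*(5 + (-3 + 8)/8) = 82*(5 + (⅛)*5) = 82*(5 + 5/8) = 82*(45/8) = 1845/4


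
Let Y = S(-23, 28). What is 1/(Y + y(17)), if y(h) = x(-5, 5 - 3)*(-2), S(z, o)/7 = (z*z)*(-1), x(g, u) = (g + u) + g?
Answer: -1/3687 ≈ -0.00027122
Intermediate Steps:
x(g, u) = u + 2*g
S(z, o) = -7*z² (S(z, o) = 7*((z*z)*(-1)) = 7*(z²*(-1)) = 7*(-z²) = -7*z²)
Y = -3703 (Y = -7*(-23)² = -7*529 = -3703)
y(h) = 16 (y(h) = ((5 - 3) + 2*(-5))*(-2) = (2 - 10)*(-2) = -8*(-2) = 16)
1/(Y + y(17)) = 1/(-3703 + 16) = 1/(-3687) = -1/3687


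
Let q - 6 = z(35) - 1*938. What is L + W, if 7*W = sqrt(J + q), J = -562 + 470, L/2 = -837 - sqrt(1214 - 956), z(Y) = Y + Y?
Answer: -1674 - 2*sqrt(258) + 3*I*sqrt(106)/7 ≈ -1706.1 + 4.4124*I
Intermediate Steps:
z(Y) = 2*Y
L = -1674 - 2*sqrt(258) (L = 2*(-837 - sqrt(1214 - 956)) = 2*(-837 - sqrt(258)) = -1674 - 2*sqrt(258) ≈ -1706.1)
J = -92
q = -862 (q = 6 + (2*35 - 1*938) = 6 + (70 - 938) = 6 - 868 = -862)
W = 3*I*sqrt(106)/7 (W = sqrt(-92 - 862)/7 = sqrt(-954)/7 = (3*I*sqrt(106))/7 = 3*I*sqrt(106)/7 ≈ 4.4124*I)
L + W = (-1674 - 2*sqrt(258)) + 3*I*sqrt(106)/7 = -1674 - 2*sqrt(258) + 3*I*sqrt(106)/7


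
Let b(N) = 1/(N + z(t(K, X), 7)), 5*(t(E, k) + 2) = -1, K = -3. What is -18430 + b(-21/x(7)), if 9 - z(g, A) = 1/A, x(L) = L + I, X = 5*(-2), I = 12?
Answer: -19001197/1031 ≈ -18430.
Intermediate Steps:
X = -10
x(L) = 12 + L (x(L) = L + 12 = 12 + L)
t(E, k) = -11/5 (t(E, k) = -2 + (⅕)*(-1) = -2 - ⅕ = -11/5)
z(g, A) = 9 - 1/A
b(N) = 1/(62/7 + N) (b(N) = 1/(N + (9 - 1/7)) = 1/(N + (9 - 1*⅐)) = 1/(N + (9 - ⅐)) = 1/(N + 62/7) = 1/(62/7 + N))
-18430 + b(-21/x(7)) = -18430 + 7/(62 + 7*(-21/(12 + 7))) = -18430 + 7/(62 + 7*(-21/19)) = -18430 + 7/(62 - 147/19) = -18430 + 7/(1031/19) = -18430 + 7*(19/1031) = -18430 + 133/1031 = -19001197/1031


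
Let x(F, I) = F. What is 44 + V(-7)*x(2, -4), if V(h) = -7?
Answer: 30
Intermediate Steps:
44 + V(-7)*x(2, -4) = 44 - 7*2 = 44 - 14 = 30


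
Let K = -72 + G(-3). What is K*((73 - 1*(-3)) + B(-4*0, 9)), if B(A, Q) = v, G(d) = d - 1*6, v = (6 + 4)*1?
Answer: -6966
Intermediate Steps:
v = 10 (v = 10*1 = 10)
G(d) = -6 + d (G(d) = d - 6 = -6 + d)
B(A, Q) = 10
K = -81 (K = -72 + (-6 - 3) = -72 - 9 = -81)
K*((73 - 1*(-3)) + B(-4*0, 9)) = -81*((73 - 1*(-3)) + 10) = -81*((73 + 3) + 10) = -81*(76 + 10) = -81*86 = -6966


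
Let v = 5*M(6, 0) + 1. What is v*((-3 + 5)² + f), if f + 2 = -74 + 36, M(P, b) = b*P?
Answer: -36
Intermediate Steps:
M(P, b) = P*b
v = 1 (v = 5*(6*0) + 1 = 5*0 + 1 = 0 + 1 = 1)
f = -40 (f = -2 + (-74 + 36) = -2 - 38 = -40)
v*((-3 + 5)² + f) = 1*((-3 + 5)² - 40) = 1*(2² - 40) = 1*(4 - 40) = 1*(-36) = -36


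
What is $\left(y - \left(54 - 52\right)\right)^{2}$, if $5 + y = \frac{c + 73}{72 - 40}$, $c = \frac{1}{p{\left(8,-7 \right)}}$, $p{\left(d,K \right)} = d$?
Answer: $\frac{1456849}{65536} \approx 22.23$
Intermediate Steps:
$c = \frac{1}{8} \approx 0.125$
$y = - \frac{695}{256}$ ($y = -5 + \frac{\frac{1}{8} + 73}{72 - 40} = -5 + \frac{585}{8 \cdot 32} = -5 + \frac{585}{8} \cdot \frac{1}{32} = -5 + \frac{585}{256} = - \frac{695}{256} \approx -2.7148$)
$\left(y - \left(54 - 52\right)\right)^{2} = \left(- \frac{695}{256} - \left(54 - 52\right)\right)^{2} = \left(- \frac{695}{256} - 2\right)^{2} = \left(- \frac{1207}{256}\right)^{2} = \frac{1456849}{65536}$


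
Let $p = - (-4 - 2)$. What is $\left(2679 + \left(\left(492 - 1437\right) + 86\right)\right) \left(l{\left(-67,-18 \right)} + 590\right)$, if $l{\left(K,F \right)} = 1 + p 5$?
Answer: $1130220$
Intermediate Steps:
$p = 6$ ($p = - (-4 - 2) = \left(-1\right) \left(-6\right) = 6$)
$l{\left(K,F \right)} = 31$ ($l{\left(K,F \right)} = 1 + 6 \cdot 5 = 1 + 30 = 31$)
$\left(2679 + \left(\left(492 - 1437\right) + 86\right)\right) \left(l{\left(-67,-18 \right)} + 590\right) = \left(2679 + \left(\left(492 - 1437\right) + 86\right)\right) \left(31 + 590\right) = \left(2679 + \left(-945 + 86\right)\right) 621 = \left(2679 - 859\right) 621 = 1820 \cdot 621 = 1130220$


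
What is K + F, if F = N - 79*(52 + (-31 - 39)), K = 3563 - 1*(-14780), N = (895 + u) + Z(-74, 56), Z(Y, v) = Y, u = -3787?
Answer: 16799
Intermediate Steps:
N = -2966 (N = (895 - 3787) - 74 = -2892 - 74 = -2966)
K = 18343 (K = 3563 + 14780 = 18343)
F = -1544 (F = -2966 - 79*(52 + (-31 - 39)) = -2966 - 79*(52 - 70) = -2966 - 79*(-18) = -2966 - 1*(-1422) = -2966 + 1422 = -1544)
K + F = 18343 - 1544 = 16799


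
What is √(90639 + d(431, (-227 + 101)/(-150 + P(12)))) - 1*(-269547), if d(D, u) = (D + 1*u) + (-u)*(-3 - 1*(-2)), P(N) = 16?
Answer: 269547 + 2*√102205418/67 ≈ 2.6985e+5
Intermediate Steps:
d(D, u) = D + 2*u (d(D, u) = (D + u) + (-u)*(-3 + 2) = (D + u) - u*(-1) = (D + u) + u = D + 2*u)
√(90639 + d(431, (-227 + 101)/(-150 + P(12)))) - 1*(-269547) = √(90639 + (431 + 2*((-227 + 101)/(-150 + 16)))) - 1*(-269547) = √(90639 + (431 + 2*(-126/(-134)))) + 269547 = √(90639 + (431 + 2*(-126*(-1/134)))) + 269547 = √(90639 + (431 + 2*(63/67))) + 269547 = √(90639 + (431 + 126/67)) + 269547 = √(90639 + 29003/67) + 269547 = √(6101816/67) + 269547 = 2*√102205418/67 + 269547 = 269547 + 2*√102205418/67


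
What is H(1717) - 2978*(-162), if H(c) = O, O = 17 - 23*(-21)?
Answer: 482936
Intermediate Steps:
O = 500 (O = 17 + 483 = 500)
H(c) = 500
H(1717) - 2978*(-162) = 500 - 2978*(-162) = 500 + 482436 = 482936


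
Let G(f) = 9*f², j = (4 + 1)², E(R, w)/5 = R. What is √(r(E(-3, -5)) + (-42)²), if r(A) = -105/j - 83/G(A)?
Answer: 2*√890878/45 ≈ 41.949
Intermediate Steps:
E(R, w) = 5*R
j = 25 (j = 5² = 25)
r(A) = -21/5 - 83/(9*A²) (r(A) = -105/25 - 83*1/(9*A²) = -105*1/25 - 83/(9*A²) = -21/5 - 83/(9*A²))
√(r(E(-3, -5)) + (-42)²) = √((-21/5 - 83/(9*(5*(-3))²)) + (-42)²) = √((-21/5 - 83/9/(-15)²) + 1764) = √((-21/5 - 83/9*1/225) + 1764) = √((-21/5 - 83/2025) + 1764) = √(-8588/2025 + 1764) = √(3563512/2025) = 2*√890878/45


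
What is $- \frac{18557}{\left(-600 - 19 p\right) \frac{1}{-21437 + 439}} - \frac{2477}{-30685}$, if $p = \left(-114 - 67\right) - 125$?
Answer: $\frac{543487568954}{7272345} \approx 74734.0$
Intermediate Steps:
$p = -306$ ($p = -181 - 125 = -306$)
$- \frac{18557}{\left(-600 - 19 p\right) \frac{1}{-21437 + 439}} - \frac{2477}{-30685} = - \frac{18557}{\left(-600 - -5814\right) \frac{1}{-21437 + 439}} - \frac{2477}{-30685} = - \frac{18557}{\left(-600 + 5814\right) \frac{1}{-20998}} - - \frac{2477}{30685} = - \frac{18557}{5214 \left(- \frac{1}{20998}\right)} + \frac{2477}{30685} = - \frac{18557}{- \frac{2607}{10499}} + \frac{2477}{30685} = \left(-18557\right) \left(- \frac{10499}{2607}\right) + \frac{2477}{30685} = \frac{17711813}{237} + \frac{2477}{30685} = \frac{543487568954}{7272345}$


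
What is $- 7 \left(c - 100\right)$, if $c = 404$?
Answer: $-2128$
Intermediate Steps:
$- 7 \left(c - 100\right) = - 7 \left(404 - 100\right) = \left(-7\right) 304 = -2128$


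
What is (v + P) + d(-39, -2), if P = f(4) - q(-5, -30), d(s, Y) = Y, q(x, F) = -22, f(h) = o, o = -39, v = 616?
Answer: 597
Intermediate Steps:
f(h) = -39
P = -17 (P = -39 - 1*(-22) = -39 + 22 = -17)
(v + P) + d(-39, -2) = (616 - 17) - 2 = 599 - 2 = 597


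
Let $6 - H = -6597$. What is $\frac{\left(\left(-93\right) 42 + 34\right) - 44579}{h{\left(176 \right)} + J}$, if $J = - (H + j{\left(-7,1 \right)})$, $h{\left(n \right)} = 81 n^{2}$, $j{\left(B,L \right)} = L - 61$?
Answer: $- \frac{3727}{192501} \approx -0.019361$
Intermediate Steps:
$j{\left(B,L \right)} = -61 + L$ ($j{\left(B,L \right)} = L - 61 = -61 + L$)
$H = 6603$ ($H = 6 - -6597 = 6 + 6597 = 6603$)
$J = -6543$ ($J = - (6603 + \left(-61 + 1\right)) = - (6603 - 60) = \left(-1\right) 6543 = -6543$)
$\frac{\left(\left(-93\right) 42 + 34\right) - 44579}{h{\left(176 \right)} + J} = \frac{\left(\left(-93\right) 42 + 34\right) - 44579}{81 \cdot 176^{2} - 6543} = \frac{\left(-3906 + 34\right) - 44579}{81 \cdot 30976 - 6543} = \frac{-3872 - 44579}{2509056 - 6543} = - \frac{48451}{2502513} = \left(-48451\right) \frac{1}{2502513} = - \frac{3727}{192501}$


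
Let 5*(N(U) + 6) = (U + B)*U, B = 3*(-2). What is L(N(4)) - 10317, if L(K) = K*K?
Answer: -256481/25 ≈ -10259.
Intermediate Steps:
B = -6
N(U) = -6 + U*(-6 + U)/5 (N(U) = -6 + ((U - 6)*U)/5 = -6 + ((-6 + U)*U)/5 = -6 + (U*(-6 + U))/5 = -6 + U*(-6 + U)/5)
L(K) = K²
L(N(4)) - 10317 = (-6 - 6/5*4 + (⅕)*4²)² - 10317 = (-6 - 24/5 + (⅕)*16)² - 10317 = (-6 - 24/5 + 16/5)² - 10317 = (-38/5)² - 10317 = 1444/25 - 10317 = -256481/25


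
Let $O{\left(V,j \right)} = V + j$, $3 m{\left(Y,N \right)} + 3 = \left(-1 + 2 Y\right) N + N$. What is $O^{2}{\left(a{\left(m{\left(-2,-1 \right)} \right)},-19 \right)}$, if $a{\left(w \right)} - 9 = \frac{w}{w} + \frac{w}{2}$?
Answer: $\frac{2809}{36} \approx 78.028$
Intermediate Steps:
$m{\left(Y,N \right)} = -1 + \frac{N}{3} + \frac{N \left(-1 + 2 Y\right)}{3}$ ($m{\left(Y,N \right)} = -1 + \frac{\left(-1 + 2 Y\right) N + N}{3} = -1 + \frac{N \left(-1 + 2 Y\right) + N}{3} = -1 + \frac{N + N \left(-1 + 2 Y\right)}{3} = -1 + \left(\frac{N}{3} + \frac{N \left(-1 + 2 Y\right)}{3}\right) = -1 + \frac{N}{3} + \frac{N \left(-1 + 2 Y\right)}{3}$)
$a{\left(w \right)} = 10 + \frac{w}{2}$ ($a{\left(w \right)} = 9 + \left(\frac{w}{w} + \frac{w}{2}\right) = 9 + \left(1 + w \frac{1}{2}\right) = 9 + \left(1 + \frac{w}{2}\right) = 10 + \frac{w}{2}$)
$O^{2}{\left(a{\left(m{\left(-2,-1 \right)} \right)},-19 \right)} = \left(\left(10 + \frac{-1 + \frac{2}{3} \left(-1\right) \left(-2\right)}{2}\right) - 19\right)^{2} = \left(\left(10 + \frac{-1 + \frac{4}{3}}{2}\right) - 19\right)^{2} = \left(\left(10 + \frac{1}{2} \cdot \frac{1}{3}\right) - 19\right)^{2} = \left(\left(10 + \frac{1}{6}\right) - 19\right)^{2} = \left(\frac{61}{6} - 19\right)^{2} = \left(- \frac{53}{6}\right)^{2} = \frac{2809}{36}$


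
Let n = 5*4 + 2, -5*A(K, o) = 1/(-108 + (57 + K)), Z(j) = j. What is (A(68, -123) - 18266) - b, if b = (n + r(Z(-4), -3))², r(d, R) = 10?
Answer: -1639651/85 ≈ -19290.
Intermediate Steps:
A(K, o) = -1/(5*(-51 + K)) (A(K, o) = -1/(5*(-108 + (57 + K))) = -1/(5*(-51 + K)))
n = 22 (n = 20 + 2 = 22)
b = 1024 (b = (22 + 10)² = 32² = 1024)
(A(68, -123) - 18266) - b = (-1/(-255 + 5*68) - 18266) - 1*1024 = (-1/(-255 + 340) - 18266) - 1024 = (-1/85 - 18266) - 1024 = -1552611/85 - 1024 = -1639651/85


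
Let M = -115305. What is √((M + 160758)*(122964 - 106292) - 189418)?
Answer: √757602998 ≈ 27525.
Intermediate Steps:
√((M + 160758)*(122964 - 106292) - 189418) = √((-115305 + 160758)*(122964 - 106292) - 189418) = √(45453*16672 - 189418) = √(757792416 - 189418) = √757602998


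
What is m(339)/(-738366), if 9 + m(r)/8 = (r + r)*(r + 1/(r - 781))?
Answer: -67723672/27196481 ≈ -2.4902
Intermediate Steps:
m(r) = -72 + 16*r*(r + 1/(-781 + r)) (m(r) = -72 + 8*((r + r)*(r + 1/(r - 781))) = -72 + 8*((2*r)*(r + 1/(-781 + r))) = -72 + 8*(2*r*(r + 1/(-781 + r))) = -72 + 16*r*(r + 1/(-781 + r)))
m(339)/(-738366) = (8*(7029 - 1562*339**2 - 7*339 + 2*339**3)/(-781 + 339))/(-738366) = (8*(7029 - 1562*114921 - 2373 + 2*38958219)/(-442))*(-1/738366) = (8*(-1/442)*(7029 - 179506602 - 2373 + 77916438))*(-1/738366) = (8*(-1/442)*(-101585508))*(-1/738366) = (406342032/221)*(-1/738366) = -67723672/27196481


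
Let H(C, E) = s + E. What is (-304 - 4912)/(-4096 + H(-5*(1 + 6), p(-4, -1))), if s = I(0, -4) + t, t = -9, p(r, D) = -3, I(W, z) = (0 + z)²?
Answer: 1304/1023 ≈ 1.2747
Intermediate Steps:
I(W, z) = z²
s = 7 (s = (-4)² - 9 = 16 - 9 = 7)
H(C, E) = 7 + E
(-304 - 4912)/(-4096 + H(-5*(1 + 6), p(-4, -1))) = (-304 - 4912)/(-4096 + (7 - 3)) = -5216/(-4096 + 4) = -5216/(-4092) = -5216*(-1/4092) = 1304/1023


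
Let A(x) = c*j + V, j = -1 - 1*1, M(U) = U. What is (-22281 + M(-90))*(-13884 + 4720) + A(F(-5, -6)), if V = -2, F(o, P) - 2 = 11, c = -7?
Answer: 205007856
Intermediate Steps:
F(o, P) = 13 (F(o, P) = 2 + 11 = 13)
j = -2 (j = -1 - 1 = -2)
A(x) = 12 (A(x) = -7*(-2) - 2 = 14 - 2 = 12)
(-22281 + M(-90))*(-13884 + 4720) + A(F(-5, -6)) = (-22281 - 90)*(-13884 + 4720) + 12 = -22371*(-9164) + 12 = 205007844 + 12 = 205007856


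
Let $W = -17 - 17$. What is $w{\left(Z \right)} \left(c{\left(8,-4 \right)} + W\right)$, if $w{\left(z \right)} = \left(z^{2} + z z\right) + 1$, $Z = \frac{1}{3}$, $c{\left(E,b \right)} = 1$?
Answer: $- \frac{121}{3} \approx -40.333$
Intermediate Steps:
$Z = \frac{1}{3} \approx 0.33333$
$w{\left(z \right)} = 1 + 2 z^{2}$ ($w{\left(z \right)} = \left(z^{2} + z^{2}\right) + 1 = 2 z^{2} + 1 = 1 + 2 z^{2}$)
$W = -34$
$w{\left(Z \right)} \left(c{\left(8,-4 \right)} + W\right) = \left(1 + \frac{2}{9}\right) \left(1 - 34\right) = \left(1 + 2 \cdot \frac{1}{9}\right) \left(-33\right) = \left(1 + \frac{2}{9}\right) \left(-33\right) = \frac{11}{9} \left(-33\right) = - \frac{121}{3}$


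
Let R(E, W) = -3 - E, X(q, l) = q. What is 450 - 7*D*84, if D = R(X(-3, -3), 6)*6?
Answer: 450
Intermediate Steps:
D = 0 (D = (-3 - 1*(-3))*6 = (-3 + 3)*6 = 0*6 = 0)
450 - 7*D*84 = 450 - 7*0*84 = 450 + 0*84 = 450 + 0 = 450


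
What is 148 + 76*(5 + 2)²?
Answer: 3872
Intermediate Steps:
148 + 76*(5 + 2)² = 148 + 76*7² = 148 + 76*49 = 148 + 3724 = 3872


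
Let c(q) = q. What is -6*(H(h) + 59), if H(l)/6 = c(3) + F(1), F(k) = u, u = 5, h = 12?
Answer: -642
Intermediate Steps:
F(k) = 5
H(l) = 48 (H(l) = 6*(3 + 5) = 6*8 = 48)
-6*(H(h) + 59) = -6*(48 + 59) = -6*107 = -642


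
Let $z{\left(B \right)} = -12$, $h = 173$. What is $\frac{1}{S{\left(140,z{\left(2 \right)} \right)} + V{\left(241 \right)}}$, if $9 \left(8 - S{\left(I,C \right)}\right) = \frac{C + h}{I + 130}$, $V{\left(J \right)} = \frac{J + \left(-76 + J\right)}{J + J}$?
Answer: $\frac{585630}{5139529} \approx 0.11395$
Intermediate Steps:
$V{\left(J \right)} = \frac{-76 + 2 J}{2 J}$
$S{\left(I,C \right)} = 8 - \frac{173 + C}{9 \left(130 + I\right)}$ ($S{\left(I,C \right)} = 8 - \frac{\left(C + 173\right) \frac{1}{I + 130}}{9} = 8 - \frac{\left(173 + C\right) \frac{1}{130 + I}}{9} = 8 - \frac{\frac{1}{130 + I} \left(173 + C\right)}{9} = 8 - \frac{173 + C}{9 \left(130 + I\right)}$)
$\frac{1}{S{\left(140,z{\left(2 \right)} \right)} + V{\left(241 \right)}} = \frac{1}{\frac{9187 - -12 + 72 \cdot 140}{9 \left(130 + 140\right)} + \frac{-38 + 241}{241}} = \frac{1}{\frac{9187 + 12 + 10080}{9 \cdot 270} + \frac{1}{241} \cdot 203} = \frac{1}{\frac{1}{9} \cdot \frac{1}{270} \cdot 19279 + \frac{203}{241}} = \frac{1}{\frac{19279}{2430} + \frac{203}{241}} = \frac{1}{\frac{5139529}{585630}} = \frac{585630}{5139529}$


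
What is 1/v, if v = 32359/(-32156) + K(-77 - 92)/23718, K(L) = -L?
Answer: -381338004/381028199 ≈ -1.0008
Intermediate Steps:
v = -381028199/381338004 (v = 32359/(-32156) - (-77 - 92)/23718 = 32359*(-1/32156) - 1*(-169)*(1/23718) = -32359/32156 + 169*(1/23718) = -32359/32156 + 169/23718 = -381028199/381338004 ≈ -0.99919)
1/v = 1/(-381028199/381338004) = -381338004/381028199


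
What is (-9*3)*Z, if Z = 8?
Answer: -216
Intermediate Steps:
(-9*3)*Z = -9*3*8 = -27*8 = -216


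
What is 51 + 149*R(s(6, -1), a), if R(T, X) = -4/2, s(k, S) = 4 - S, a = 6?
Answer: -247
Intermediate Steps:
R(T, X) = -2 (R(T, X) = -4*½ = -2)
51 + 149*R(s(6, -1), a) = 51 + 149*(-2) = 51 - 298 = -247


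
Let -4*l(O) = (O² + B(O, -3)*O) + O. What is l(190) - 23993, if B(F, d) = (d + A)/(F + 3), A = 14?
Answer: -6382164/193 ≈ -33068.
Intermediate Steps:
B(F, d) = (14 + d)/(3 + F) (B(F, d) = (d + 14)/(F + 3) = (14 + d)/(3 + F))
l(O) = -O/4 - O²/4 - 11*O/(4*(3 + O)) (l(O) = -((O² + ((14 - 3)/(3 + O))*O) + O)/4 = -((O² + (11/(3 + O))*O) + O)/4 = -((O² + 11*O/(3 + O)) + O)/4 = -(O + O² + 11*O/(3 + O))/4 = -O/4 - O²/4 - 11*O/(4*(3 + O)))
l(190) - 23993 = -1*190*(11 + (1 + 190)*(3 + 190))/(12 + 4*190) - 23993 = -1*190*(11 + 191*193)/(12 + 760) - 23993 = -1*190*(11 + 36863)/772 - 23993 = -1*190*1/772*36874 - 23993 = -1751515/193 - 23993 = -6382164/193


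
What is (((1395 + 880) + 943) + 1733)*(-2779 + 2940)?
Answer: 797111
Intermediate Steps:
(((1395 + 880) + 943) + 1733)*(-2779 + 2940) = ((2275 + 943) + 1733)*161 = (3218 + 1733)*161 = 4951*161 = 797111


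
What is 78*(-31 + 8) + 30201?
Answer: 28407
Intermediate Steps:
78*(-31 + 8) + 30201 = 78*(-23) + 30201 = -1794 + 30201 = 28407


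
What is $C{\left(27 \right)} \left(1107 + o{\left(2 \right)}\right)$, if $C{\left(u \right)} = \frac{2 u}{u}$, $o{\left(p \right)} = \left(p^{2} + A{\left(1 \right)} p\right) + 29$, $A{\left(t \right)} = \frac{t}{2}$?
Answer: $2282$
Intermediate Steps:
$A{\left(t \right)} = \frac{t}{2}$ ($A{\left(t \right)} = t \frac{1}{2} = \frac{t}{2}$)
$o{\left(p \right)} = 29 + p^{2} + \frac{p}{2}$ ($o{\left(p \right)} = \left(p^{2} + \frac{1}{2} \cdot 1 p\right) + 29 = \left(p^{2} + \frac{p}{2}\right) + 29 = 29 + p^{2} + \frac{p}{2}$)
$C{\left(u \right)} = 2$
$C{\left(27 \right)} \left(1107 + o{\left(2 \right)}\right) = 2 \left(1107 + \left(29 + 2^{2} + \frac{1}{2} \cdot 2\right)\right) = 2 \left(1107 + \left(29 + 4 + 1\right)\right) = 2 \left(1107 + 34\right) = 2 \cdot 1141 = 2282$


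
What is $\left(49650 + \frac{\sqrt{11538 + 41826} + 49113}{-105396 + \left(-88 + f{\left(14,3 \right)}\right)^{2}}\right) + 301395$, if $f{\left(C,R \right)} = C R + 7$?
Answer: $\frac{12154916754}{34625} - \frac{2 \sqrt{13341}}{103875} \approx 3.5104 \cdot 10^{5}$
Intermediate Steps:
$f{\left(C,R \right)} = 7 + C R$
$\left(49650 + \frac{\sqrt{11538 + 41826} + 49113}{-105396 + \left(-88 + f{\left(14,3 \right)}\right)^{2}}\right) + 301395 = \left(49650 + \frac{\sqrt{11538 + 41826} + 49113}{-105396 + \left(-88 + \left(7 + 14 \cdot 3\right)\right)^{2}}\right) + 301395 = \left(49650 + \frac{\sqrt{53364} + 49113}{-105396 + \left(-88 + \left(7 + 42\right)\right)^{2}}\right) + 301395 = \left(49650 + \frac{2 \sqrt{13341} + 49113}{-105396 + \left(-88 + 49\right)^{2}}\right) + 301395 = \left(49650 + \frac{49113 + 2 \sqrt{13341}}{-105396 + \left(-39\right)^{2}}\right) + 301395 = \left(49650 + \frac{49113 + 2 \sqrt{13341}}{-105396 + 1521}\right) + 301395 = \left(49650 + \frac{49113 + 2 \sqrt{13341}}{-103875}\right) + 301395 = \left(49650 + \left(49113 + 2 \sqrt{13341}\right) \left(- \frac{1}{103875}\right)\right) + 301395 = \left(49650 - \left(\frac{16371}{34625} + \frac{2 \sqrt{13341}}{103875}\right)\right) + 301395 = \left(\frac{1719114879}{34625} - \frac{2 \sqrt{13341}}{103875}\right) + 301395 = \frac{12154916754}{34625} - \frac{2 \sqrt{13341}}{103875}$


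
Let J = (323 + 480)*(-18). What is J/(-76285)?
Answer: 18/95 ≈ 0.18947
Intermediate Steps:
J = -14454 (J = 803*(-18) = -14454)
J/(-76285) = -14454/(-76285) = -14454*(-1/76285) = 18/95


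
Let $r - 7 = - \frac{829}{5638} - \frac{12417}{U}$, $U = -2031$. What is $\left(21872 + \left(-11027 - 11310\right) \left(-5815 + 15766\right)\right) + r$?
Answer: $- \frac{848325552194559}{3816926} \approx -2.2225 \cdot 10^{8}$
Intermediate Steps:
$r = \frac{49492931}{3816926}$ ($r = 7 - \left(- \frac{4139}{677} + \frac{829}{5638}\right) = 7 - - \frac{22774449}{3816926} = 7 + \left(- \frac{829}{5638} + \frac{4139}{677}\right) = 7 + \frac{22774449}{3816926} = \frac{49492931}{3816926} \approx 12.967$)
$\left(21872 + \left(-11027 - 11310\right) \left(-5815 + 15766\right)\right) + r = \left(21872 + \left(-11027 - 11310\right) \left(-5815 + 15766\right)\right) + \frac{49492931}{3816926} = \left(21872 - 222275487\right) + \frac{49492931}{3816926} = -222253615 + \frac{49492931}{3816926} = - \frac{848325552194559}{3816926}$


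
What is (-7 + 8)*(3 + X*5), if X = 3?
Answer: 18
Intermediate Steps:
(-7 + 8)*(3 + X*5) = (-7 + 8)*(3 + 3*5) = 1*(3 + 15) = 1*18 = 18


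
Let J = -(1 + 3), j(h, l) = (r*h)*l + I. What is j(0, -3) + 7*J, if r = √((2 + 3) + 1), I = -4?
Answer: -32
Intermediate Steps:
r = √6 (r = √(5 + 1) = √6 ≈ 2.4495)
j(h, l) = -4 + h*l*√6 (j(h, l) = (√6*h)*l - 4 = (h*√6)*l - 4 = h*l*√6 - 4 = -4 + h*l*√6)
J = -4 (J = -1*4 = -4)
j(0, -3) + 7*J = (-4 + 0*(-3)*√6) + 7*(-4) = (-4 + 0) - 28 = -4 - 28 = -32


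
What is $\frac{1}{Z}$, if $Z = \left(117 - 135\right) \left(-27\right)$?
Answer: $\frac{1}{486} \approx 0.0020576$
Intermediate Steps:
$Z = 486$ ($Z = \left(117 - 135\right) \left(-27\right) = \left(-18\right) \left(-27\right) = 486$)
$\frac{1}{Z} = \frac{1}{486}$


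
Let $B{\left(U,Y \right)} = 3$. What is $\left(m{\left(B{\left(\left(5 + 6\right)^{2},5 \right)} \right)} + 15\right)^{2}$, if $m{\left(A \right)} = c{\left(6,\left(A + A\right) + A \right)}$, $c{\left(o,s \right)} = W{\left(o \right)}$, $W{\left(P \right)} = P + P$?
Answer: $729$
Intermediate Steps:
$W{\left(P \right)} = 2 P$
$c{\left(o,s \right)} = 2 o$
$m{\left(A \right)} = 12$ ($m{\left(A \right)} = 2 \cdot 6 = 12$)
$\left(m{\left(B{\left(\left(5 + 6\right)^{2},5 \right)} \right)} + 15\right)^{2} = \left(12 + 15\right)^{2} = 27^{2} = 729$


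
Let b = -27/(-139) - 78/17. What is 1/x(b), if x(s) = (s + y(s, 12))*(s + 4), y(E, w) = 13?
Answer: -5583769/18932816 ≈ -0.29493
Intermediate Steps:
b = -10383/2363 (b = -27*(-1/139) - 78*1/17 = 27/139 - 78/17 = -10383/2363 ≈ -4.3940)
x(s) = (4 + s)*(13 + s) (x(s) = (s + 13)*(s + 4) = (13 + s)*(4 + s) = (4 + s)*(13 + s))
1/x(b) = 1/(52 + (-10383/2363)**2 + 17*(-10383/2363)) = 1/(52 + 107806689/5583769 - 10383/139) = 1/(-18932816/5583769) = -5583769/18932816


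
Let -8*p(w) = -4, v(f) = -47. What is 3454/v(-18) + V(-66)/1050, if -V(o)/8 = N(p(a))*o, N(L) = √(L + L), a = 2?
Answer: -600314/8225 ≈ -72.986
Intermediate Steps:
p(w) = ½ (p(w) = -⅛*(-4) = ½)
N(L) = √2*√L (N(L) = √(2*L) = √2*√L)
V(o) = -8*o (V(o) = -8*√2*√(½)*o = -8*√2*(√2/2)*o = -8*o)
3454/v(-18) + V(-66)/1050 = 3454/(-47) - 8*(-66)/1050 = 3454*(-1/47) + 528*(1/1050) = -3454/47 + 88/175 = -600314/8225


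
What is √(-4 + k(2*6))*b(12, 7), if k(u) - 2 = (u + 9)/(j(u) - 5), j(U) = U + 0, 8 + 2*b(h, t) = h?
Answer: 2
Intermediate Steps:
b(h, t) = -4 + h/2
j(U) = U
k(u) = 2 + (9 + u)/(-5 + u) (k(u) = 2 + (u + 9)/(u - 5) = 2 + (9 + u)/(-5 + u))
√(-4 + k(2*6))*b(12, 7) = √(-4 + (-1 + 3*(2*6))/(-5 + 2*6))*(-4 + (½)*12) = √(-4 + (-1 + 3*12)/(-5 + 12))*(-4 + 6) = √(-4 + (-1 + 36)/7)*2 = √(-4 + (⅐)*35)*2 = √(-4 + 5)*2 = √1*2 = 1*2 = 2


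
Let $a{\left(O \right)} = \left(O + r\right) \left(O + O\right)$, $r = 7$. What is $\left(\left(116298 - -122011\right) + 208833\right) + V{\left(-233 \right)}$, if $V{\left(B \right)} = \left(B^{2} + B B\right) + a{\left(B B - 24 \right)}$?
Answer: $5890695880$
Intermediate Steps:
$a{\left(O \right)} = 2 O \left(7 + O\right)$ ($a{\left(O \right)} = \left(O + 7\right) \left(O + O\right) = \left(7 + O\right) 2 O = 2 O \left(7 + O\right)$)
$V{\left(B \right)} = 2 B^{2} + 2 \left(-24 + B^{2}\right) \left(-17 + B^{2}\right)$ ($V{\left(B \right)} = \left(B^{2} + B B\right) + 2 \left(B B - 24\right) \left(7 + \left(B B - 24\right)\right) = \left(B^{2} + B^{2}\right) + 2 \left(B^{2} - 24\right) \left(7 + \left(B^{2} - 24\right)\right) = 2 B^{2} + 2 \left(-24 + B^{2}\right) \left(7 + \left(-24 + B^{2}\right)\right) = 2 B^{2} + 2 \left(-24 + B^{2}\right) \left(-17 + B^{2}\right)$)
$\left(\left(116298 - -122011\right) + 208833\right) + V{\left(-233 \right)} = \left(\left(116298 - -122011\right) + 208833\right) + \left(816 - 80 \left(-233\right)^{2} + 2 \left(-233\right)^{4}\right) = \left(\left(116298 + 122011\right) + 208833\right) + \left(816 - 4343120 + 2 \cdot 2947295521\right) = \left(238309 + 208833\right) + \left(816 - 4343120 + 5894591042\right) = 447142 + 5890248738 = 5890695880$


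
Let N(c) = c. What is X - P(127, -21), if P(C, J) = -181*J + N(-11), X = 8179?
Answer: 4389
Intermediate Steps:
P(C, J) = -11 - 181*J (P(C, J) = -181*J - 11 = -11 - 181*J)
X - P(127, -21) = 8179 - (-11 - 181*(-21)) = 8179 - (-11 + 3801) = 8179 - 1*3790 = 8179 - 3790 = 4389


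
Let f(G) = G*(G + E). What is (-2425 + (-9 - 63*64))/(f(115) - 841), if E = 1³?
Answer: -6466/12499 ≈ -0.51732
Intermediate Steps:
E = 1
f(G) = G*(1 + G) (f(G) = G*(G + 1) = G*(1 + G))
(-2425 + (-9 - 63*64))/(f(115) - 841) = (-2425 + (-9 - 63*64))/(115*(1 + 115) - 841) = (-2425 + (-9 - 4032))/(115*116 - 841) = (-2425 - 4041)/(13340 - 841) = -6466/12499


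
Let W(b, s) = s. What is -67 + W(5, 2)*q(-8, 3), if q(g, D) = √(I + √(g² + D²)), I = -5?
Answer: -67 + 2*√(-5 + √73) ≈ -63.235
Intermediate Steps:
q(g, D) = √(-5 + √(D² + g²)) (q(g, D) = √(-5 + √(g² + D²)) = √(-5 + √(D² + g²)))
-67 + W(5, 2)*q(-8, 3) = -67 + 2*√(-5 + √(3² + (-8)²)) = -67 + 2*√(-5 + √(9 + 64)) = -67 + 2*√(-5 + √73)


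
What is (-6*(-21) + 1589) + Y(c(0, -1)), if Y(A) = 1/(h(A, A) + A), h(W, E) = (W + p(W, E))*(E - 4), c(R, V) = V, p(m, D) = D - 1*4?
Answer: 49736/29 ≈ 1715.0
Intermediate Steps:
p(m, D) = -4 + D (p(m, D) = D - 4 = -4 + D)
h(W, E) = (-4 + E)*(-4 + E + W) (h(W, E) = (W + (-4 + E))*(E - 4) = (-4 + E + W)*(-4 + E) = (-4 + E)*(-4 + E + W))
Y(A) = 1/(16 - 11*A + 2*A**2) (Y(A) = 1/((16 + A**2 - 8*A - 4*A + A*A) + A) = 1/((16 + A**2 - 8*A - 4*A + A**2) + A) = 1/((16 - 12*A + 2*A**2) + A) = 1/(16 - 11*A + 2*A**2))
(-6*(-21) + 1589) + Y(c(0, -1)) = (-6*(-21) + 1589) + 1/(16 - 11*(-1) + 2*(-1)**2) = (126 + 1589) + 1/(16 + 11 + 2*1) = 1715 + 1/(16 + 11 + 2) = 1715 + 1/29 = 49736/29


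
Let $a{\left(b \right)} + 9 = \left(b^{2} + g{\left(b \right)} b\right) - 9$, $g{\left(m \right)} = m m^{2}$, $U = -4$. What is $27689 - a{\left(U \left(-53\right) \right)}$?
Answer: $-2019980373$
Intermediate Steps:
$g{\left(m \right)} = m^{3}$
$a{\left(b \right)} = -18 + b^{2} + b^{4}$ ($a{\left(b \right)} = -9 - \left(9 - b^{2} - b^{3} b\right) = -9 - \left(9 - b^{2} - b^{4}\right) = -9 + \left(-9 + b^{2} + b^{4}\right) = -18 + b^{2} + b^{4}$)
$27689 - a{\left(U \left(-53\right) \right)} = 27689 - \left(-18 + \left(\left(-4\right) \left(-53\right)\right)^{2} + \left(\left(-4\right) \left(-53\right)\right)^{4}\right) = 27689 - \left(-18 + 212^{2} + 212^{4}\right) = 27689 - \left(-18 + 44944 + 2019963136\right) = 27689 - 2020008062 = -2019980373$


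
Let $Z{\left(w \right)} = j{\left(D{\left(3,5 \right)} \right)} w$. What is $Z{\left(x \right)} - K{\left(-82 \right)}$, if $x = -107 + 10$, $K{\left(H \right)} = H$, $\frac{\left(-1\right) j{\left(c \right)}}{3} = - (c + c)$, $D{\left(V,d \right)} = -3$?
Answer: $1828$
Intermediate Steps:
$j{\left(c \right)} = 6 c$ ($j{\left(c \right)} = - 3 \left(- (c + c)\right) = - 3 \left(- 2 c\right) = 6 c$)
$x = -97$
$Z{\left(w \right)} = - 18 w$ ($Z{\left(w \right)} = 6 \left(-3\right) w = - 18 w$)
$Z{\left(x \right)} - K{\left(-82 \right)} = \left(-18\right) \left(-97\right) - -82 = 1746 + 82 = 1828$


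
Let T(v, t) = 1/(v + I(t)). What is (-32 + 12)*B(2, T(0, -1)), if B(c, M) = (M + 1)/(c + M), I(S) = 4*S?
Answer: -60/7 ≈ -8.5714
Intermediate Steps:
T(v, t) = 1/(v + 4*t)
B(c, M) = (1 + M)/(M + c)
(-32 + 12)*B(2, T(0, -1)) = (-32 + 12)*((1 + 1/(0 + 4*(-1)))/(1/(0 + 4*(-1)) + 2)) = -20*(1 + 1/(0 - 4))/(1/(0 - 4) + 2) = -20*(1 + 1/(-4))/(1/(-4) + 2) = -20*(1 - 1/4)/(-1/4 + 2) = -20*3/(7/4*4) = -80*3/(7*4) = -20*3/7 = -60/7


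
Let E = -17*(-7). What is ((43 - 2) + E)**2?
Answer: 25600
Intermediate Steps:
E = 119
((43 - 2) + E)**2 = ((43 - 2) + 119)**2 = (41 + 119)**2 = 160**2 = 25600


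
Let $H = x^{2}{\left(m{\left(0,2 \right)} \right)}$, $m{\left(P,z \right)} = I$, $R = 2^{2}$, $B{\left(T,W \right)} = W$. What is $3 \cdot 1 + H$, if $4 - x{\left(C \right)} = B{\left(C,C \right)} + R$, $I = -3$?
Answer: $12$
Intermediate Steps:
$R = 4$
$m{\left(P,z \right)} = -3$
$x{\left(C \right)} = - C$ ($x{\left(C \right)} = 4 - \left(C + 4\right) = 4 - \left(4 + C\right) = - C$)
$H = 9$ ($H = \left(\left(-1\right) \left(-3\right)\right)^{2} = 3^{2} = 9$)
$3 \cdot 1 + H = 3 \cdot 1 + 9 = 3 + 9 = 12$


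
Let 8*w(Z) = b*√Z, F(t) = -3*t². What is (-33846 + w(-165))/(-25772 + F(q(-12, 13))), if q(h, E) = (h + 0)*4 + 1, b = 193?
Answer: 33846/32399 - 193*I*√165/259192 ≈ 1.0447 - 0.0095648*I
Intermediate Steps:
q(h, E) = 1 + 4*h (q(h, E) = h*4 + 1 = 4*h + 1 = 1 + 4*h)
w(Z) = 193*√Z/8 (w(Z) = (193*√Z)/8 = 193*√Z/8)
(-33846 + w(-165))/(-25772 + F(q(-12, 13))) = (-33846 + 193*√(-165)/8)/(-25772 - 3*(1 + 4*(-12))²) = (-33846 + 193*(I*√165)/8)/(-25772 - 3*(1 - 48)²) = (-33846 + 193*I*√165/8)/(-25772 - 3*(-47)²) = (-33846 + 193*I*√165/8)/(-25772 - 3*2209) = (-33846 + 193*I*√165/8)/(-25772 - 6627) = (-33846 + 193*I*√165/8)/(-32399) = (-33846 + 193*I*√165/8)*(-1/32399) = 33846/32399 - 193*I*√165/259192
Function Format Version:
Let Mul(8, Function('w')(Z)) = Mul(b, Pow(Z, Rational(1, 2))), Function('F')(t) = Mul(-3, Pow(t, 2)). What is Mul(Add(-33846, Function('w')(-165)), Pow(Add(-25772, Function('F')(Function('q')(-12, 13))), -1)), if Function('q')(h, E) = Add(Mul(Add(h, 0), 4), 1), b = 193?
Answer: Add(Rational(33846, 32399), Mul(Rational(-193, 259192), I, Pow(165, Rational(1, 2)))) ≈ Add(1.0447, Mul(-0.0095648, I))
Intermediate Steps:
Function('q')(h, E) = Add(1, Mul(4, h)) (Function('q')(h, E) = Add(Mul(h, 4), 1) = Add(Mul(4, h), 1) = Add(1, Mul(4, h)))
Function('w')(Z) = Mul(Rational(193, 8), Pow(Z, Rational(1, 2))) (Function('w')(Z) = Mul(Rational(1, 8), Mul(193, Pow(Z, Rational(1, 2)))) = Mul(Rational(193, 8), Pow(Z, Rational(1, 2))))
Mul(Add(-33846, Function('w')(-165)), Pow(Add(-25772, Function('F')(Function('q')(-12, 13))), -1)) = Mul(Add(-33846, Mul(Rational(193, 8), Pow(-165, Rational(1, 2)))), Pow(Add(-25772, Mul(-3, Pow(Add(1, Mul(4, -12)), 2))), -1)) = Mul(Add(-33846, Mul(Rational(193, 8), Mul(I, Pow(165, Rational(1, 2))))), Pow(Add(-25772, Mul(-3, Pow(Add(1, -48), 2))), -1)) = Mul(Add(-33846, Mul(Rational(193, 8), I, Pow(165, Rational(1, 2)))), Pow(Add(-25772, Mul(-3, Pow(-47, 2))), -1)) = Mul(Add(-33846, Mul(Rational(193, 8), I, Pow(165, Rational(1, 2)))), Pow(Add(-25772, Mul(-3, 2209)), -1)) = Mul(Add(-33846, Mul(Rational(193, 8), I, Pow(165, Rational(1, 2)))), Pow(Add(-25772, -6627), -1)) = Mul(Add(-33846, Mul(Rational(193, 8), I, Pow(165, Rational(1, 2)))), Pow(-32399, -1)) = Mul(Add(-33846, Mul(Rational(193, 8), I, Pow(165, Rational(1, 2)))), Rational(-1, 32399)) = Add(Rational(33846, 32399), Mul(Rational(-193, 259192), I, Pow(165, Rational(1, 2))))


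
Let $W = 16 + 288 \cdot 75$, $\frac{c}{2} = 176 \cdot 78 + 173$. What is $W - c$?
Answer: $-6186$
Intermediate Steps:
$c = 27802$ ($c = 2 \left(176 \cdot 78 + 173\right) = 2 \left(13728 + 173\right) = 2 \cdot 13901 = 27802$)
$W = 21616$ ($W = 16 + 21600 = 21616$)
$W - c = 21616 - 27802 = -6186$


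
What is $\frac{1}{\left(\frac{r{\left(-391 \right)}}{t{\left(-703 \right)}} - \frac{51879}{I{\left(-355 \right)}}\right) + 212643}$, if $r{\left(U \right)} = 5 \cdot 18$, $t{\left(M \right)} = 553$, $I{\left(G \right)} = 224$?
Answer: $\frac{17696}{3758834967} \approx 4.7078 \cdot 10^{-6}$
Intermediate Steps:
$r{\left(U \right)} = 90$
$\frac{1}{\left(\frac{r{\left(-391 \right)}}{t{\left(-703 \right)}} - \frac{51879}{I{\left(-355 \right)}}\right) + 212643} = \frac{1}{\left(\frac{90}{553} - \frac{51879}{224}\right) + 212643} = \frac{1}{- \frac{4095561}{17696} + 212643} = \frac{1}{\frac{3758834967}{17696}} = \frac{17696}{3758834967}$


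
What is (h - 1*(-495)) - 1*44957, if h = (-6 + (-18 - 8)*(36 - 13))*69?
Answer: -86138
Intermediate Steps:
h = -41676 (h = (-6 - 26*23)*69 = (-6 - 598)*69 = -604*69 = -41676)
(h - 1*(-495)) - 1*44957 = (-41676 - 1*(-495)) - 1*44957 = (-41676 + 495) - 44957 = -41181 - 44957 = -86138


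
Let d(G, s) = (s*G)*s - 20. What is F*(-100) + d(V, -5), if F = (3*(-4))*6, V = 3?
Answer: 7255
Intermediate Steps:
F = -72 (F = -12*6 = -72)
d(G, s) = -20 + G*s**2 (d(G, s) = (G*s)*s - 20 = G*s**2 - 20 = -20 + G*s**2)
F*(-100) + d(V, -5) = -72*(-100) + (-20 + 3*(-5)**2) = 7200 + (-20 + 3*25) = 7200 + (-20 + 75) = 7200 + 55 = 7255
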